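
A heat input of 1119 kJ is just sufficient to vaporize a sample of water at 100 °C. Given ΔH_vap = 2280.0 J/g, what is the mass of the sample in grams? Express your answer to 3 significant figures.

m = q / ΔH_vap = 1119000 J / 2280.0 J/g = 491 g

m = 491 g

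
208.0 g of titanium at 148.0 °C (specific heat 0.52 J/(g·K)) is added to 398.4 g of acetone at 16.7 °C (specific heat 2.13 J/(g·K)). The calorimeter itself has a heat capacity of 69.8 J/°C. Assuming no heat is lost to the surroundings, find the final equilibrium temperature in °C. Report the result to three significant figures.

T_f = 30.5 °C

Heat lost by titanium = heat gained by acetone + calorimeter.
(208.0)(0.52)(148.0 − T) = [(398.4)(2.13) + 69.8](T − 16.7)
108.16 (148.0 − T) = 918.392 (T − 16.7)
16008 − 108.16 T = 918.392 T − 15337
31345 = 1026.552 T
T = 30.53 °C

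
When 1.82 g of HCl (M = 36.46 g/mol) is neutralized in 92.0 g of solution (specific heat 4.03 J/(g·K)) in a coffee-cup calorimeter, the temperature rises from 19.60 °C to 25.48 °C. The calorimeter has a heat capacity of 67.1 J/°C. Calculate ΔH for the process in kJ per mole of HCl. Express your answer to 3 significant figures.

ΔH = -51.6 kJ/mol

|ΔT| = |25.48 − 19.60| = 5.88 °C
|q_surr| = (92.0 × 4.03 + 67.1) × 5.88 = 437.86 × 5.88 = 2575 J
n(HCl) = 1.82 / 36.46 = 0.04992 mol
Temperature rose, so q_rxn = −|q_surr| = -2.575 kJ
ΔH = q_rxn / n = -51.58 kJ/mol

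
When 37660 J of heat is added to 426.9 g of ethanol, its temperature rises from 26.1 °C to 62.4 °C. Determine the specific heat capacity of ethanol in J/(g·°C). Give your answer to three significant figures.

c = q / (m ΔT) = 37660 / (426.9 × 36.3)
c = 37660 / 15496.47 = 2.43 J/(g·°C)

c = 2.43 J/(g·°C)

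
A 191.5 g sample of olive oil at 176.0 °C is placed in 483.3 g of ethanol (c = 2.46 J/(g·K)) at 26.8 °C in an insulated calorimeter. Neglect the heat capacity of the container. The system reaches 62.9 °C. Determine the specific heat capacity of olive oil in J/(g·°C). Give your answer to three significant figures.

q_gained = (483.3 × 2.46) × (62.9 − 26.8) = 42920 J
q_lost = 191.5 × c × (176.0 − 62.9) = 21658.65 c
Set equal: c = 42920 / 21658.65 = 1.98 J/(g·°C)

c = 1.98 J/(g·°C)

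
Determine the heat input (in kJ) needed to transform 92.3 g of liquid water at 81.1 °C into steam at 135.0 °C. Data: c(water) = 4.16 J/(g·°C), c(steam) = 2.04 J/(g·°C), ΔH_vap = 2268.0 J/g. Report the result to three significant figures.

q1 (heat water 81.1→100.0 °C): 92.3 × 4.16 × 18.9 = 7257 J
q2 (vaporize at 100 °C): 92.3 × 2268.0 = 209336 J
q3 (heat steam 100.0→135.0 °C): 92.3 × 2.04 × 35.0 = 6590 J
Total: 7257 + 209336 + 6590 = 223183 J = 223 kJ

q = 223 kJ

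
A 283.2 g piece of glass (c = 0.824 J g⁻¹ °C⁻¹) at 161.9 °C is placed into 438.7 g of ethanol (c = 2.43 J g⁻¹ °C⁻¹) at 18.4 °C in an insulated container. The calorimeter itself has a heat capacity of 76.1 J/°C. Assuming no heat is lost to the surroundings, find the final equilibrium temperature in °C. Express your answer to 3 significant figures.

Heat lost by glass = heat gained by ethanol + calorimeter.
(283.2)(0.824)(161.9 − T) = [(438.7)(2.43) + 76.1](T − 18.4)
233.3568 (161.9 − T) = 1142.141 (T − 18.4)
37780 − 233.3568 T = 1142.141 T − 21015
58795 = 1375.4978 T
T = 42.74 °C

T_f = 42.7 °C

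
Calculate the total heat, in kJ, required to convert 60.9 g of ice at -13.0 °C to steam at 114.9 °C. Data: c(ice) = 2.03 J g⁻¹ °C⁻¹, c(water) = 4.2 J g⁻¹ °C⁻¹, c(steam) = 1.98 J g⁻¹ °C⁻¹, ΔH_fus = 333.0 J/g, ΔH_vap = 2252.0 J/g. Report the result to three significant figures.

q1 (heat ice -13.0→0.0 °C): 60.9 × 2.03 × 13.0 = 1607 J
q2 (melt at 0 °C): 60.9 × 333.0 = 20280 J
q3 (heat water 0.0→100.0 °C): 60.9 × 4.2 × 100.0 = 25578 J
q4 (vaporize at 100 °C): 60.9 × 2252.0 = 137147 J
q5 (heat steam 100.0→114.9 °C): 60.9 × 1.98 × 14.9 = 1797 J
Total: 1607 + 20280 + 25578 + 137147 + 1797 = 186409 J = 186 kJ

q = 186 kJ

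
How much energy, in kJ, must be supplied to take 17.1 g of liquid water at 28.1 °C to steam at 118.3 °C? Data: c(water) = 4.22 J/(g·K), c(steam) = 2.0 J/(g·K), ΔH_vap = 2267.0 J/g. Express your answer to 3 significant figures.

q = 44.6 kJ

q1 (heat water 28.1→100.0 °C): 17.1 × 4.22 × 71.9 = 5188 J
q2 (vaporize at 100 °C): 17.1 × 2267.0 = 38766 J
q3 (heat steam 100.0→118.3 °C): 17.1 × 2.0 × 18.3 = 626 J
Total: 5188 + 38766 + 626 = 44580 J = 44.6 kJ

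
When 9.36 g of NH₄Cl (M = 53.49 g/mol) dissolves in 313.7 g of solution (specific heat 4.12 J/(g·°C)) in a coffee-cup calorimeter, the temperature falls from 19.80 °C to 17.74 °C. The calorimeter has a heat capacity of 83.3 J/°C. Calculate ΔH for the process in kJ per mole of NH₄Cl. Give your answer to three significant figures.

|ΔT| = |17.74 − 19.80| = 2.06 °C
|q_surr| = (313.7 × 4.12 + 83.3) × 2.06 = 1375.744 × 2.06 = 2834 J
n(NH₄Cl) = 9.36 / 53.49 = 0.1750 mol
Temperature fell, so q_rxn = +|q_surr| = 2.834 kJ
ΔH = q_rxn / n = 16.19 kJ/mol

ΔH = 16.2 kJ/mol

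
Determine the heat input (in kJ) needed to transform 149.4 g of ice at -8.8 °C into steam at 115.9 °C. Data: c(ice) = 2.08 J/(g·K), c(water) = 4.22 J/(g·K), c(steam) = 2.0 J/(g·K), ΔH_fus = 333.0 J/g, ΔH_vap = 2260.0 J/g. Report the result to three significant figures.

q = 458 kJ

q1 (heat ice -8.8→0.0 °C): 149.4 × 2.08 × 8.8 = 2735 J
q2 (melt at 0 °C): 149.4 × 333.0 = 49750 J
q3 (heat water 0.0→100.0 °C): 149.4 × 4.22 × 100.0 = 63047 J
q4 (vaporize at 100 °C): 149.4 × 2260.0 = 337644 J
q5 (heat steam 100.0→115.9 °C): 149.4 × 2.0 × 15.9 = 4751 J
Total: 2735 + 49750 + 63047 + 337644 + 4751 = 457927 J = 458 kJ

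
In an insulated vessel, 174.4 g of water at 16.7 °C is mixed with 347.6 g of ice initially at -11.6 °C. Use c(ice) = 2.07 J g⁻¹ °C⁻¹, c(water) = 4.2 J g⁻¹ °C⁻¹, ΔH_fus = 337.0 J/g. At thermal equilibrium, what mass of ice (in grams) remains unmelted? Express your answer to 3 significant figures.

m_ice remaining = 336 g

Heat to warm all ice to 0 °C: 347.6×2.07×11.6 = 8346.6 J
Heat released by water cooling to 0 °C: 174.4×4.2×16.7 = 12232 J
12232 J < 8346.6 + 347.6×337.0 = 125487.8 J, so not all ice melts; final T = 0 °C.
Heat left for melting: 12232 − 8346.6 = 3885.4 J
Mass melted = 3885.4 / 337.0 = 11.53 g
Ice remaining = 347.6 − 11.53 = 336.07 g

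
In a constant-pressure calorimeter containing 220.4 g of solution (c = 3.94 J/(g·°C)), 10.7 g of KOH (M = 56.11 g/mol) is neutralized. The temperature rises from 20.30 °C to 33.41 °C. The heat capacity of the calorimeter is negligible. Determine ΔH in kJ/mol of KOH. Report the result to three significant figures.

|ΔT| = |33.41 − 20.30| = 13.11 °C
|q_surr| = (220.4 × 3.94) × 13.11 = 868.376 × 13.11 = 11380 J
n(KOH) = 10.7 / 56.11 = 0.1907 mol
Temperature rose, so q_rxn = −|q_surr| = -11.38 kJ
ΔH = q_rxn / n = -59.67 kJ/mol

ΔH = -59.7 kJ/mol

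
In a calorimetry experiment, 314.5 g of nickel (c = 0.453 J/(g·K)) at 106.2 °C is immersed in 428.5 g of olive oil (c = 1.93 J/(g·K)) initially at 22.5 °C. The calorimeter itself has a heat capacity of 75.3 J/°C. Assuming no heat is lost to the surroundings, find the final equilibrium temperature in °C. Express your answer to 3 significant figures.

Heat lost by nickel = heat gained by olive oil + calorimeter.
(314.5)(0.453)(106.2 − T) = [(428.5)(1.93) + 75.3](T − 22.5)
142.4685 (106.2 − T) = 902.305 (T − 22.5)
15130 − 142.4685 T = 902.305 T − 20302
35432 = 1044.7735 T
T = 33.91 °C

T_f = 33.9 °C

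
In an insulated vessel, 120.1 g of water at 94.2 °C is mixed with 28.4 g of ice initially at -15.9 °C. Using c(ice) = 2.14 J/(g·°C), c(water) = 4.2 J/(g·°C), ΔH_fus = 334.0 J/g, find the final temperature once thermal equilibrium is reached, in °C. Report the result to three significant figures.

Heat to bring ice to 0 °C and melt it: q₁ = 28.4×2.14×15.9 + 28.4×334.0 = 10452 J
Heat the water can supply cooling to 0 °C: 120.1×4.2×94.2 = 47516.4 J > q₁, so all ice melts.
Energy balance: 120.1×4.2×(94.2 − T) = 10452 + 28.4×4.2×(T − 0)
504.42(94.2 − T) = 10452 + 119.28 T
47516.4 − 10452 = 623.70 T
T = 37064.4 / 623.70 = 59.43 °C

T_f = 59.4 °C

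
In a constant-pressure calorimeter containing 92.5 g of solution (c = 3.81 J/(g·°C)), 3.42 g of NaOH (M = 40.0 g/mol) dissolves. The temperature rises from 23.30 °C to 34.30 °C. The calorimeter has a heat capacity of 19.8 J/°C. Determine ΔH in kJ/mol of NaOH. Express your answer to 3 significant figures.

|ΔT| = |34.30 − 23.30| = 11.00 °C
|q_surr| = (92.5 × 3.81 + 19.8) × 11.00 = 372.225 × 11.00 = 4094 J
n(NaOH) = 3.42 / 40.0 = 0.08550 mol
Temperature rose, so q_rxn = −|q_surr| = -4.094 kJ
ΔH = q_rxn / n = -47.88 kJ/mol

ΔH = -47.9 kJ/mol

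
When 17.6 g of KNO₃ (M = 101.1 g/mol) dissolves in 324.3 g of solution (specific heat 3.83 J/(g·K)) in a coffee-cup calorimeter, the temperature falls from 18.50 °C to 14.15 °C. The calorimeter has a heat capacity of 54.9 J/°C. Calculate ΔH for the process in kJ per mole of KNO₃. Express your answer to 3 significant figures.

ΔH = 32.4 kJ/mol

|ΔT| = |14.15 − 18.50| = 4.35 °C
|q_surr| = (324.3 × 3.83 + 54.9) × 4.35 = 1296.969 × 4.35 = 5642 J
n(KNO₃) = 17.6 / 101.1 = 0.1741 mol
Temperature fell, so q_rxn = +|q_surr| = 5.642 kJ
ΔH = q_rxn / n = 32.41 kJ/mol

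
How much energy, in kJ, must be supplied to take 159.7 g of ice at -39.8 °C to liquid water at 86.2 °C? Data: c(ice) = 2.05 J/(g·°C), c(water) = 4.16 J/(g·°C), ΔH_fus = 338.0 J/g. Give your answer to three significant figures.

q1 (heat ice -39.8→0.0 °C): 159.7 × 2.05 × 39.8 = 13030 J
q2 (melt at 0 °C): 159.7 × 338.0 = 53979 J
q3 (heat water 0.0→86.2 °C): 159.7 × 4.16 × 86.2 = 57267 J
Total: 13030 + 53979 + 57267 = 124276 J = 124 kJ

q = 124 kJ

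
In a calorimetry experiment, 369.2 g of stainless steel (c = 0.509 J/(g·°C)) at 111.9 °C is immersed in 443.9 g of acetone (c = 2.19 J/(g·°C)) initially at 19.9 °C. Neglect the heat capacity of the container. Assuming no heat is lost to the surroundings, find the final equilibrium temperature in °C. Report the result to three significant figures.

T_f = 34.8 °C

Heat lost by stainless steel = heat gained by acetone.
(369.2)(0.509)(111.9 − T) = (443.9)(2.19)(T − 19.9)
187.9228 (111.9 − T) = 972.141 (T − 19.9)
21029 − 187.9228 T = 972.141 T − 19346
40375 = 1160.0638 T
T = 34.80 °C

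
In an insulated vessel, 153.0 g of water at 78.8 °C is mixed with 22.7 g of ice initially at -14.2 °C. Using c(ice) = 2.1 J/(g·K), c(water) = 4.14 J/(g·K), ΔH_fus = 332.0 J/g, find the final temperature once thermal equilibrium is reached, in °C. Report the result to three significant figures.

T_f = 57.3 °C

Heat to bring ice to 0 °C and melt it: q₁ = 22.7×2.1×14.2 + 22.7×332.0 = 8213.3 J
Heat the water can supply cooling to 0 °C: 153.0×4.14×78.8 = 49913.5 J > q₁, so all ice melts.
Energy balance: 153.0×4.14×(78.8 − T) = 8213.3 + 22.7×4.14×(T − 0)
633.42(78.8 − T) = 8213.3 + 93.978 T
49913.5 − 8213.3 = 727.398 T
T = 41700.2 / 727.398 = 57.33 °C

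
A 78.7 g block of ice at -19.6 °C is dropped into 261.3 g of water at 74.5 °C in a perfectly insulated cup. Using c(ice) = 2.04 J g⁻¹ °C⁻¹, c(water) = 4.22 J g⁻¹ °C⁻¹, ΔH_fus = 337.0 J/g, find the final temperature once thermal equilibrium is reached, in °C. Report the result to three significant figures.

T_f = 36.6 °C

Heat to bring ice to 0 °C and melt it: q₁ = 78.7×2.04×19.6 + 78.7×337.0 = 29669 J
Heat the water can supply cooling to 0 °C: 261.3×4.22×74.5 = 82150.1 J > q₁, so all ice melts.
Energy balance: 261.3×4.22×(74.5 − T) = 29669 + 78.7×4.22×(T − 0)
1102.686(74.5 − T) = 29669 + 332.114 T
82150.1 − 29669 = 1434.800 T
T = 52481.1 / 1434.800 = 36.58 °C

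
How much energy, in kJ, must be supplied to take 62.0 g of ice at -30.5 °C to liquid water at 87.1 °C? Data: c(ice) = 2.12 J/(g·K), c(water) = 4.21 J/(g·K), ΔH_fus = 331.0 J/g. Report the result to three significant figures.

q = 47.3 kJ

q1 (heat ice -30.5→0.0 °C): 62.0 × 2.12 × 30.5 = 4009 J
q2 (melt at 0 °C): 62.0 × 331.0 = 20522 J
q3 (heat water 0.0→87.1 °C): 62.0 × 4.21 × 87.1 = 22735 J
Total: 4009 + 20522 + 22735 = 47266 J = 47.3 kJ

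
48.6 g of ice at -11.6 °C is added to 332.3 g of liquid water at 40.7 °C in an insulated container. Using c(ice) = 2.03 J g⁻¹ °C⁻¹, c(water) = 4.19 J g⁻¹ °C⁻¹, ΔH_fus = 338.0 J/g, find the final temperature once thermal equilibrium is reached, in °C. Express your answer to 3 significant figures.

T_f = 24.5 °C

Heat to bring ice to 0 °C and melt it: q₁ = 48.6×2.03×11.6 + 48.6×338.0 = 17571 J
Heat the water can supply cooling to 0 °C: 332.3×4.19×40.7 = 56668.1 J > q₁, so all ice melts.
Energy balance: 332.3×4.19×(40.7 − T) = 17571 + 48.6×4.19×(T − 0)
1392.337(40.7 − T) = 17571 + 203.634 T
56668.1 − 17571 = 1595.971 T
T = 39097.1 / 1595.971 = 24.50 °C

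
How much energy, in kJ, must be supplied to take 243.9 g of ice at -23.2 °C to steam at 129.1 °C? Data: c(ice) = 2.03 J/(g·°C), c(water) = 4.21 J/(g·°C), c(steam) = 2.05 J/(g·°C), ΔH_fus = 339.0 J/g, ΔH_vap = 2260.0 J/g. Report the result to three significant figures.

q1 (heat ice -23.2→0.0 °C): 243.9 × 2.03 × 23.2 = 11487 J
q2 (melt at 0 °C): 243.9 × 339.0 = 82682 J
q3 (heat water 0.0→100.0 °C): 243.9 × 4.21 × 100.0 = 102682 J
q4 (vaporize at 100 °C): 243.9 × 2260.0 = 551214 J
q5 (heat steam 100.0→129.1 °C): 243.9 × 2.05 × 29.1 = 14550 J
Total: 11487 + 82682 + 102682 + 551214 + 14550 = 762615 J = 763 kJ

q = 763 kJ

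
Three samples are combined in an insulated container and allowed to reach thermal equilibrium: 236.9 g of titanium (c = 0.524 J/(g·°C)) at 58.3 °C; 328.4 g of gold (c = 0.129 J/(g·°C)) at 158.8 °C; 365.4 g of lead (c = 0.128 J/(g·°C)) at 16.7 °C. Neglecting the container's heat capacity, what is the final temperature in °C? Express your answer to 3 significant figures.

Σ mᵢcᵢ(T − Tᵢ) = 0  ⇒  T = Σ mᵢcᵢTᵢ / Σ mᵢcᵢ
Σ mᵢcᵢ = 236.9×0.524 + 328.4×0.129 + 365.4×0.128 = 213.2704
Σ mᵢcᵢTᵢ = 124.1356×58.3 + 42.3636×158.8 + 46.7712×16.7 = 14746
T = 14746 / 213.2704 = 69.14 °C

T_f = 69.1 °C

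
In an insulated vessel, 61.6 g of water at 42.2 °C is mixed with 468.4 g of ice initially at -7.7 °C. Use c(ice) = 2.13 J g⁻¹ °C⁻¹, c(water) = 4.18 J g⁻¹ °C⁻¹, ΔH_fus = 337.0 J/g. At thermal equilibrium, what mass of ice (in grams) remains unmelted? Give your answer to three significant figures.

Heat to warm all ice to 0 °C: 468.4×2.13×7.7 = 7682.2 J
Heat released by water cooling to 0 °C: 61.6×4.18×42.2 = 10866 J
10866 J < 7682.2 + 468.4×337.0 = 165533.0 J, so not all ice melts; final T = 0 °C.
Heat left for melting: 10866 − 7682.2 = 3183.8 J
Mass melted = 3183.8 / 337.0 = 9.447 g
Ice remaining = 468.4 − 9.447 = 458.953 g

m_ice remaining = 459 g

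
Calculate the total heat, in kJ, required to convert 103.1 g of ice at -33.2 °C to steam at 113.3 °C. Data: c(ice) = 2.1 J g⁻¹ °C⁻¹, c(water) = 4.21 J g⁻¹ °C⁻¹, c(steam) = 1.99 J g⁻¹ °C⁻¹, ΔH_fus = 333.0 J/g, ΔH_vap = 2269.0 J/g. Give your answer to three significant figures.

q1 (heat ice -33.2→0.0 °C): 103.1 × 2.1 × 33.2 = 7188 J
q2 (melt at 0 °C): 103.1 × 333.0 = 34332 J
q3 (heat water 0.0→100.0 °C): 103.1 × 4.21 × 100.0 = 43405 J
q4 (vaporize at 100 °C): 103.1 × 2269.0 = 233934 J
q5 (heat steam 100.0→113.3 °C): 103.1 × 1.99 × 13.3 = 2729 J
Total: 7188 + 34332 + 43405 + 233934 + 2729 = 321588 J = 322 kJ

q = 322 kJ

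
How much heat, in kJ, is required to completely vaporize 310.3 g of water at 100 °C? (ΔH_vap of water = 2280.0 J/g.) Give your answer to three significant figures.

q = m × ΔH_vap = 310.3 × 2280.0 = 707480 J = 707 kJ

q = 707 kJ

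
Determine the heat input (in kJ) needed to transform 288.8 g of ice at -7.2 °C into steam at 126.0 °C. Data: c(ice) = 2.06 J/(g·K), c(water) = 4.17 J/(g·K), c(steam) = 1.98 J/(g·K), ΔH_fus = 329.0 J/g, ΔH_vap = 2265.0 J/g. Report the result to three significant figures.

q = 889 kJ

q1 (heat ice -7.2→0.0 °C): 288.8 × 2.06 × 7.2 = 4283 J
q2 (melt at 0 °C): 288.8 × 329.0 = 95015 J
q3 (heat water 0.0→100.0 °C): 288.8 × 4.17 × 100.0 = 120430 J
q4 (vaporize at 100 °C): 288.8 × 2265.0 = 654132 J
q5 (heat steam 100.0→126.0 °C): 288.8 × 1.98 × 26.0 = 14867 J
Total: 4283 + 95015 + 120430 + 654132 + 14867 = 888727 J = 889 kJ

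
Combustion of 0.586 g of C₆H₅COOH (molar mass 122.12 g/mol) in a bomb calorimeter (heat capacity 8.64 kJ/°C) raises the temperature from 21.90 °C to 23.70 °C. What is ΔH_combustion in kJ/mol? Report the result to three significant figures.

ΔT = 23.70 − 21.90 = 1.80 °C
q_cal = C_cal × ΔT = 8.64 × 1.80 = 15.552 kJ
n = 0.586 / 122.12 = 0.004799 mol
q_rxn = −q_cal = -15.552 kJ
ΔH = -15.552 / 0.004799 = -3241 kJ/mol

ΔH = -3240 kJ/mol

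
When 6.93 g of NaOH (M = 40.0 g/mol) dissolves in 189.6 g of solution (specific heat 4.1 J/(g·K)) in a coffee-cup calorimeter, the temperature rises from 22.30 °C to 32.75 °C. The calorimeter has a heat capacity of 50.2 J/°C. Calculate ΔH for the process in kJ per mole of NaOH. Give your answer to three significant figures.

|ΔT| = |32.75 − 22.30| = 10.45 °C
|q_surr| = (189.6 × 4.1 + 50.2) × 10.45 = 827.56 × 10.45 = 8648 J
n(NaOH) = 6.93 / 40.0 = 0.1733 mol
Temperature rose, so q_rxn = −|q_surr| = -8.648 kJ
ΔH = q_rxn / n = -49.90 kJ/mol

ΔH = -49.9 kJ/mol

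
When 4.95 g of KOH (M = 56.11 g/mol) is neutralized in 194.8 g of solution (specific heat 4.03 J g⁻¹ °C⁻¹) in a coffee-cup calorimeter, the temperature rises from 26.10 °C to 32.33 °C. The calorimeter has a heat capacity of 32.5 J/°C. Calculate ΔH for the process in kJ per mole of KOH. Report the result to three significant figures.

ΔH = -57.7 kJ/mol

|ΔT| = |32.33 − 26.10| = 6.23 °C
|q_surr| = (194.8 × 4.03 + 32.5) × 6.23 = 817.544 × 6.23 = 5093 J
n(KOH) = 4.95 / 56.11 = 0.08822 mol
Temperature rose, so q_rxn = −|q_surr| = -5.093 kJ
ΔH = q_rxn / n = -57.73 kJ/mol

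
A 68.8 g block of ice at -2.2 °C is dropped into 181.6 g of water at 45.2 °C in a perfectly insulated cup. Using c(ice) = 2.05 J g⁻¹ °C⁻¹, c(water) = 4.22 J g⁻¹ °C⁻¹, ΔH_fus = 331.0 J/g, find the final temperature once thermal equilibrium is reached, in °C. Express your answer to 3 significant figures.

Heat to bring ice to 0 °C and melt it: q₁ = 68.8×2.05×2.2 + 68.8×331.0 = 23083 J
Heat the water can supply cooling to 0 °C: 181.6×4.22×45.2 = 34639.1 J > q₁, so all ice melts.
Energy balance: 181.6×4.22×(45.2 − T) = 23083 + 68.8×4.22×(T − 0)
766.352(45.2 − T) = 23083 + 290.336 T
34639.1 − 23083 = 1056.688 T
T = 11556.1 / 1056.688 = 10.94 °C

T_f = 10.9 °C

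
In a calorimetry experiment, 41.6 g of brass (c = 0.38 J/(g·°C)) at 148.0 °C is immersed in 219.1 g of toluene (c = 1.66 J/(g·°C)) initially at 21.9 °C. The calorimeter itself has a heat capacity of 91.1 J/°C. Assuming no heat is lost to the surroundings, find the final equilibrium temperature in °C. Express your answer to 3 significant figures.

Heat lost by brass = heat gained by toluene + calorimeter.
(41.6)(0.38)(148.0 − T) = [(219.1)(1.66) + 91.1](T − 21.9)
15.808 (148.0 − T) = 454.806 (T − 21.9)
2339.6 − 15.808 T = 454.806 T − 9960.3
12299.9 = 470.614 T
T = 26.14 °C

T_f = 26.1 °C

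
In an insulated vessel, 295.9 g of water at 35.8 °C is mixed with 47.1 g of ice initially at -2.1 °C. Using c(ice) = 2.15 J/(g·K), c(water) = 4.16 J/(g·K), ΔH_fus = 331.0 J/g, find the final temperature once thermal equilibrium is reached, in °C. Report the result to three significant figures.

Heat to bring ice to 0 °C and melt it: q₁ = 47.1×2.15×2.1 + 47.1×331.0 = 15803 J
Heat the water can supply cooling to 0 °C: 295.9×4.16×35.8 = 44067.8 J > q₁, so all ice melts.
Energy balance: 295.9×4.16×(35.8 − T) = 15803 + 47.1×4.16×(T − 0)
1230.944(35.8 − T) = 15803 + 195.936 T
44067.8 − 15803 = 1426.880 T
T = 28264.8 / 1426.880 = 19.81 °C

T_f = 19.8 °C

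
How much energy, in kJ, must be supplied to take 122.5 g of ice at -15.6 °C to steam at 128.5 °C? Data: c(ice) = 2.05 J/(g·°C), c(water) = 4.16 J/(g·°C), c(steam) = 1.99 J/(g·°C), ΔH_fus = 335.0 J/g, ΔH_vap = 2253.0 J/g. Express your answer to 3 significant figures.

q = 379 kJ

q1 (heat ice -15.6→0.0 °C): 122.5 × 2.05 × 15.6 = 3918 J
q2 (melt at 0 °C): 122.5 × 335.0 = 41038 J
q3 (heat water 0.0→100.0 °C): 122.5 × 4.16 × 100.0 = 50960 J
q4 (vaporize at 100 °C): 122.5 × 2253.0 = 275993 J
q5 (heat steam 100.0→128.5 °C): 122.5 × 1.99 × 28.5 = 6948 J
Total: 3918 + 41038 + 50960 + 275993 + 6948 = 378857 J = 379 kJ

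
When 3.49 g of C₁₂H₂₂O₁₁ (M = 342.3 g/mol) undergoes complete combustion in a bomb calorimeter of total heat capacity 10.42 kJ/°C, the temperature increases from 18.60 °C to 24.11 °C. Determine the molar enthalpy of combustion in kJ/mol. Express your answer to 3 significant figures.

ΔH = -5630 kJ/mol

ΔT = 24.11 − 18.60 = 5.51 °C
q_cal = C_cal × ΔT = 10.42 × 5.51 = 57.4142 kJ
n = 3.49 / 342.3 = 0.01020 mol
q_rxn = −q_cal = -57.4142 kJ
ΔH = -57.4142 / 0.01020 = -5629 kJ/mol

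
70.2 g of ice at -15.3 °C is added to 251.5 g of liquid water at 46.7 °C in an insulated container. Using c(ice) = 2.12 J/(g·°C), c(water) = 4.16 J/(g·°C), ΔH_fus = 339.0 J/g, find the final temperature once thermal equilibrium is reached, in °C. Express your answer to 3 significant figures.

T_f = 17.0 °C

Heat to bring ice to 0 °C and melt it: q₁ = 70.2×2.12×15.3 + 70.2×339.0 = 26075 J
Heat the water can supply cooling to 0 °C: 251.5×4.16×46.7 = 48859.4 J > q₁, so all ice melts.
Energy balance: 251.5×4.16×(46.7 − T) = 26075 + 70.2×4.16×(T − 0)
1046.24(46.7 − T) = 26075 + 292.032 T
48859.4 − 26075 = 1338.272 T
T = 22784.4 / 1338.272 = 17.03 °C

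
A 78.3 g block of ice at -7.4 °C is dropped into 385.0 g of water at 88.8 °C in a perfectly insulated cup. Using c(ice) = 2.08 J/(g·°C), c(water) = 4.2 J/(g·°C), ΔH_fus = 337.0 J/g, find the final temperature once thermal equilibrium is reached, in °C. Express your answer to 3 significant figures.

T_f = 59.6 °C

Heat to bring ice to 0 °C and melt it: q₁ = 78.3×2.08×7.4 + 78.3×337.0 = 27592 J
Heat the water can supply cooling to 0 °C: 385.0×4.2×88.8 = 143590 J > q₁, so all ice melts.
Energy balance: 385.0×4.2×(88.8 − T) = 27592 + 78.3×4.2×(T − 0)
1617(88.8 − T) = 27592 + 328.86 T
143590 − 27592 = 1945.86 T
T = 115998 / 1945.86 = 59.61 °C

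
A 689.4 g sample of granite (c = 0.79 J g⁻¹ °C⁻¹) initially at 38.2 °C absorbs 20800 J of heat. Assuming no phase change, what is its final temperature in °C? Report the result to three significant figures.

T_f = 76.4 °C

ΔT = q / (m c) = 20800 / (689.4 × 0.79) = 38.19 °C
T_f = 38.2 + 38.19 = 76.39 °C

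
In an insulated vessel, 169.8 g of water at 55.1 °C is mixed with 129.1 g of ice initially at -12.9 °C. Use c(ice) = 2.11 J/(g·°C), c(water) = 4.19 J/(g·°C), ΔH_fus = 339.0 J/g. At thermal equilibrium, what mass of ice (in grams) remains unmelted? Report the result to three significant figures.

Heat to warm all ice to 0 °C: 129.1×2.11×12.9 = 3514.0 J
Heat released by water cooling to 0 °C: 169.8×4.19×55.1 = 39202 J
39202 J < 3514.0 + 129.1×339.0 = 47278.9 J, so not all ice melts; final T = 0 °C.
Heat left for melting: 39202 − 3514.0 = 35688.0 J
Mass melted = 35688.0 / 339.0 = 105.3 g
Ice remaining = 129.1 − 105.3 = 23.8 g

m_ice remaining = 23.8 g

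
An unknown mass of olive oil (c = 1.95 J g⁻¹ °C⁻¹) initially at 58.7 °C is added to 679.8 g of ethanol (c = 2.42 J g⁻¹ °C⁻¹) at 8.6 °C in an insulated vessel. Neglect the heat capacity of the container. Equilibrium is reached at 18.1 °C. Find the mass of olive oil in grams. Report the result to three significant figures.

q_gained = (679.8 × 2.42) × (18.1 − 8.6) = 15630 J
q_lost = m × 1.95 × (58.7 − 18.1) = 79.17 m
m = 15630 / 79.17 = 197 g

m = 197 g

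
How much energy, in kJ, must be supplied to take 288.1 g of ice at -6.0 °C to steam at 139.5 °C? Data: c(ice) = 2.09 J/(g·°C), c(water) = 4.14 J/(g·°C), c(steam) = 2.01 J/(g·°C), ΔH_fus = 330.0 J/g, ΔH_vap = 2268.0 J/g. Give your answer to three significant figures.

q = 894 kJ

q1 (heat ice -6.0→0.0 °C): 288.1 × 2.09 × 6.0 = 3613 J
q2 (melt at 0 °C): 288.1 × 330.0 = 95073 J
q3 (heat water 0.0→100.0 °C): 288.1 × 4.14 × 100.0 = 119273 J
q4 (vaporize at 100 °C): 288.1 × 2268.0 = 653411 J
q5 (heat steam 100.0→139.5 °C): 288.1 × 2.01 × 39.5 = 22874 J
Total: 3613 + 95073 + 119273 + 653411 + 22874 = 894244 J = 894 kJ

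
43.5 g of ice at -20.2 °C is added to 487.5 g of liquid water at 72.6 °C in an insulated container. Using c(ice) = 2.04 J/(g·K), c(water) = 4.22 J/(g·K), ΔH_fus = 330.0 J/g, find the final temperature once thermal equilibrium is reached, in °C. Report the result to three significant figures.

Heat to bring ice to 0 °C and melt it: q₁ = 43.5×2.04×20.2 + 43.5×330.0 = 16148 J
Heat the water can supply cooling to 0 °C: 487.5×4.22×72.6 = 149356 J > q₁, so all ice melts.
Energy balance: 487.5×4.22×(72.6 − T) = 16148 + 43.5×4.22×(T − 0)
2057.25(72.6 − T) = 16148 + 183.57 T
149356 − 16148 = 2240.82 T
T = 133208 / 2240.82 = 59.446 °C

T_f = 59.4 °C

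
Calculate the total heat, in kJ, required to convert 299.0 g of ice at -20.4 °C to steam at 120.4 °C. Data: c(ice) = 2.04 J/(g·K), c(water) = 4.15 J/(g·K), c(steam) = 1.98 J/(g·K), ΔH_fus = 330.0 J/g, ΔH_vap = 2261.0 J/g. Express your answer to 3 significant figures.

q = 923 kJ

q1 (heat ice -20.4→0.0 °C): 299.0 × 2.04 × 20.4 = 12443 J
q2 (melt at 0 °C): 299.0 × 330.0 = 98670 J
q3 (heat water 0.0→100.0 °C): 299.0 × 4.15 × 100.0 = 124085 J
q4 (vaporize at 100 °C): 299.0 × 2261.0 = 676039 J
q5 (heat steam 100.0→120.4 °C): 299.0 × 1.98 × 20.4 = 12077 J
Total: 12443 + 98670 + 124085 + 676039 + 12077 = 923314 J = 923 kJ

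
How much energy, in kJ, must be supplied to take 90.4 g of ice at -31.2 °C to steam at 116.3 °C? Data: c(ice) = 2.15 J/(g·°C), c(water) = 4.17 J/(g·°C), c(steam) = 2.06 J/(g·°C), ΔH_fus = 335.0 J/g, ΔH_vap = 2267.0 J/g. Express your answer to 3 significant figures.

q = 282 kJ

q1 (heat ice -31.2→0.0 °C): 90.4 × 2.15 × 31.2 = 6064 J
q2 (melt at 0 °C): 90.4 × 335.0 = 30284 J
q3 (heat water 0.0→100.0 °C): 90.4 × 4.17 × 100.0 = 37697 J
q4 (vaporize at 100 °C): 90.4 × 2267.0 = 204937 J
q5 (heat steam 100.0→116.3 °C): 90.4 × 2.06 × 16.3 = 3035 J
Total: 6064 + 30284 + 37697 + 204937 + 3035 = 282017 J = 282 kJ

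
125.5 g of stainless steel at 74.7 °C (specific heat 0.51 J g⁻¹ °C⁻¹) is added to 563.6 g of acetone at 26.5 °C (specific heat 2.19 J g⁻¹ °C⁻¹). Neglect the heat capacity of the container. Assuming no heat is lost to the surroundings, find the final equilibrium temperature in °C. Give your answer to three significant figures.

Heat lost by stainless steel = heat gained by acetone.
(125.5)(0.51)(74.7 − T) = (563.6)(2.19)(T − 26.5)
64.005 (74.7 − T) = 1234.284 (T − 26.5)
4781.2 − 64.005 T = 1234.284 T − 32709
37490.2 = 1298.289 T
T = 28.88 °C

T_f = 28.9 °C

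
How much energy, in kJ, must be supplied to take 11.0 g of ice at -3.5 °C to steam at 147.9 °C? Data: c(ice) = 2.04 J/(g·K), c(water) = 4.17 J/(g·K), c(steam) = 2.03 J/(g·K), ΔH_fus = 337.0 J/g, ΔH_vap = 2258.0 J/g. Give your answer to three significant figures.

q1 (heat ice -3.5→0.0 °C): 11.0 × 2.04 × 3.5 = 79 J
q2 (melt at 0 °C): 11.0 × 337.0 = 3707 J
q3 (heat water 0.0→100.0 °C): 11.0 × 4.17 × 100.0 = 4587 J
q4 (vaporize at 100 °C): 11.0 × 2258.0 = 24838 J
q5 (heat steam 100.0→147.9 °C): 11.0 × 2.03 × 47.9 = 1070 J
Total: 79 + 3707 + 4587 + 24838 + 1070 = 34281 J = 34.3 kJ

q = 34.3 kJ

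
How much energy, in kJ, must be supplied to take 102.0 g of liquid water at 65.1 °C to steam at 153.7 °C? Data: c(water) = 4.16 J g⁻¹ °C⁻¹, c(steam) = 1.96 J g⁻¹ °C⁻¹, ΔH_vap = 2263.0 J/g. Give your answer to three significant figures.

q = 256 kJ

q1 (heat water 65.1→100.0 °C): 102.0 × 4.16 × 34.9 = 14809 J
q2 (vaporize at 100 °C): 102.0 × 2263.0 = 230826 J
q3 (heat steam 100.0→153.7 °C): 102.0 × 1.96 × 53.7 = 10736 J
Total: 14809 + 230826 + 10736 = 256371 J = 256 kJ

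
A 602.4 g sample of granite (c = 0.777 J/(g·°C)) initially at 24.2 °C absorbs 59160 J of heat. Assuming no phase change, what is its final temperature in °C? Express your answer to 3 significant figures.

ΔT = q / (m c) = 59160 / (602.4 × 0.777) = 126.4 °C
T_f = 24.2 + 126.4 = 150.6 °C

T_f = 151 °C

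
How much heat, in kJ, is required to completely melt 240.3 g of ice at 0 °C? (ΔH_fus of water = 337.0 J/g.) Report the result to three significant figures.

q = m × ΔH_fus = 240.3 × 337.0 = 80980 J = 81.0 kJ

q = 81.0 kJ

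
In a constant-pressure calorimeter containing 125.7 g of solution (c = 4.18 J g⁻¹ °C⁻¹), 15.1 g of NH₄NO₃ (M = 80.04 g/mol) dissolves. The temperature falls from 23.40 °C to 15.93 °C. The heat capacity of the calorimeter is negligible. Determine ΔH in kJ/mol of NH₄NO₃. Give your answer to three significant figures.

ΔH = 20.8 kJ/mol

|ΔT| = |15.93 − 23.40| = 7.47 °C
|q_surr| = (125.7 × 4.18) × 7.47 = 525.426 × 7.47 = 3925 J
n(NH₄NO₃) = 15.1 / 80.04 = 0.1887 mol
Temperature fell, so q_rxn = +|q_surr| = 3.925 kJ
ΔH = q_rxn / n = 20.80 kJ/mol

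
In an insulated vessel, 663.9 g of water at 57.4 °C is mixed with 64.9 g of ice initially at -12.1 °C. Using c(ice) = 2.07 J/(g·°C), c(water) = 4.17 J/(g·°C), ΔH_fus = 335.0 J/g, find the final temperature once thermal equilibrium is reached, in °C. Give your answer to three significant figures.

Heat to bring ice to 0 °C and melt it: q₁ = 64.9×2.07×12.1 + 64.9×335.0 = 23367 J
Heat the water can supply cooling to 0 °C: 663.9×4.17×57.4 = 158910 J > q₁, so all ice melts.
Energy balance: 663.9×4.17×(57.4 − T) = 23367 + 64.9×4.17×(T − 0)
2768.463(57.4 − T) = 23367 + 270.633 T
158910 − 23367 = 3039.096 T
T = 135543 / 3039.096 = 44.60 °C

T_f = 44.6 °C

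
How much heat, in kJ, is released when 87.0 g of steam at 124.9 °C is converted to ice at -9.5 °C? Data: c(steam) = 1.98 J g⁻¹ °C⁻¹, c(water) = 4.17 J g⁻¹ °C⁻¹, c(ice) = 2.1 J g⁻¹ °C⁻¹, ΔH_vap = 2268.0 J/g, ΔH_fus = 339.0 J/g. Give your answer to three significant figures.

q = 269 kJ

q1 (cool steam 124.9→100 °C): 87.0 × 1.98 × 24.9 = 4289 J
q2 (condense at 100 °C): 87.0 × 2268.0 = 197316 J
q3 (cool water 100→0 °C): 87.0 × 4.17 × 100.0 = 36279 J
q4 (freeze at 0 °C): 87.0 × 339.0 = 29493 J
q5 (cool ice 0→-9.5 °C): 87.0 × 2.1 × 9.5 = 1736 J
Total: 4289 + 197316 + 36279 + 29493 + 1736 = 269113 J = 269 kJ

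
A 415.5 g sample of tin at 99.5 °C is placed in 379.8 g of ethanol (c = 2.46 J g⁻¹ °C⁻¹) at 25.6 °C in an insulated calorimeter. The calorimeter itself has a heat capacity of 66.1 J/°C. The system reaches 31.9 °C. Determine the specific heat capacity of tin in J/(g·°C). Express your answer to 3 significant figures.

c = 0.224 J/(g·°C)

q_gained = (379.8 × 2.46 + 66.1) × (31.9 − 25.6) = 6303 J
q_lost = 415.5 × c × (99.5 − 31.9) = 28087.8 c
Set equal: c = 6303 / 28087.8 = 0.224 J/(g·°C)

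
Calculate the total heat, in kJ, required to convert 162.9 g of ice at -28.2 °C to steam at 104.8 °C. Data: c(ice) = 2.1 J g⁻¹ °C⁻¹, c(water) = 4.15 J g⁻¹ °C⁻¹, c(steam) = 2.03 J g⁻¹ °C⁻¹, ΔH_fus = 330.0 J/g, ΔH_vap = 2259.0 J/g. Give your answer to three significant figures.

q = 501 kJ

q1 (heat ice -28.2→0.0 °C): 162.9 × 2.1 × 28.2 = 9647 J
q2 (melt at 0 °C): 162.9 × 330.0 = 53757 J
q3 (heat water 0.0→100.0 °C): 162.9 × 4.15 × 100.0 = 67604 J
q4 (vaporize at 100 °C): 162.9 × 2259.0 = 367991 J
q5 (heat steam 100.0→104.8 °C): 162.9 × 2.03 × 4.8 = 1587 J
Total: 9647 + 53757 + 67604 + 367991 + 1587 = 500586 J = 501 kJ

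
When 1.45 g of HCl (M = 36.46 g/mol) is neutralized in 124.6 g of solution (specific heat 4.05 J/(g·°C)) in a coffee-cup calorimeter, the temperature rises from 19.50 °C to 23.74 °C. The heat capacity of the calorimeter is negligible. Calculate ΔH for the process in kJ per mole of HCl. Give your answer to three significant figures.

ΔH = -53.8 kJ/mol

|ΔT| = |23.74 − 19.50| = 4.24 °C
|q_surr| = (124.6 × 4.05) × 4.24 = 504.63 × 4.24 = 2140 J
n(HCl) = 1.45 / 36.46 = 0.03977 mol
Temperature rose, so q_rxn = −|q_surr| = -2.140 kJ
ΔH = q_rxn / n = -53.81 kJ/mol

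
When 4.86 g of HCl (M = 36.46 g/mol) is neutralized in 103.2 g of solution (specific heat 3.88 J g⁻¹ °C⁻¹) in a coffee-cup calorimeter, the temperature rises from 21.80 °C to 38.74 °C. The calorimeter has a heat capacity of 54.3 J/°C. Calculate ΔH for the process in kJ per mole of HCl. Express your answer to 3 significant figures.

|ΔT| = |38.74 − 21.80| = 16.94 °C
|q_surr| = (103.2 × 3.88 + 54.3) × 16.94 = 454.716 × 16.94 = 7703 J
n(HCl) = 4.86 / 36.46 = 0.1333 mol
Temperature rose, so q_rxn = −|q_surr| = -7.703 kJ
ΔH = q_rxn / n = -57.79 kJ/mol

ΔH = -57.8 kJ/mol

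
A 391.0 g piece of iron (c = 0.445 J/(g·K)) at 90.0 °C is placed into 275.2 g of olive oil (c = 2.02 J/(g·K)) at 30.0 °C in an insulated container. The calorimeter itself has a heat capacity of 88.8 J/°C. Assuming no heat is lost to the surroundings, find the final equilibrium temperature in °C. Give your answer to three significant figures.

Heat lost by iron = heat gained by olive oil + calorimeter.
(391.0)(0.445)(90.0 − T) = [(275.2)(2.02) + 88.8](T − 30.0)
173.995 (90.0 − T) = 644.704 (T − 30.0)
15660 − 173.995 T = 644.704 T − 19341
35001 = 818.699 T
T = 42.75 °C

T_f = 42.8 °C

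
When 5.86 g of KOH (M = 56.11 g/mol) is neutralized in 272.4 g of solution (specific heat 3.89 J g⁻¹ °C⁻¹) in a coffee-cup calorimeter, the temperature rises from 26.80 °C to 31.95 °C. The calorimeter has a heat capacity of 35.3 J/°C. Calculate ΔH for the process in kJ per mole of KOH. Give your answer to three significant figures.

|ΔT| = |31.95 − 26.80| = 5.15 °C
|q_surr| = (272.4 × 3.89 + 35.3) × 5.15 = 1094.936 × 5.15 = 5639 J
n(KOH) = 5.86 / 56.11 = 0.1044 mol
Temperature rose, so q_rxn = −|q_surr| = -5.639 kJ
ΔH = q_rxn / n = -54.01 kJ/mol

ΔH = -54.0 kJ/mol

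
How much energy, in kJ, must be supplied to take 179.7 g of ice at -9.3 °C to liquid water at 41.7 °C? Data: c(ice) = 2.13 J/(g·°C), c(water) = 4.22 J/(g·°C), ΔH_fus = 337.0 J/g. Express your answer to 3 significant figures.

q1 (heat ice -9.3→0.0 °C): 179.7 × 2.13 × 9.3 = 3560 J
q2 (melt at 0 °C): 179.7 × 337.0 = 60559 J
q3 (heat water 0.0→41.7 °C): 179.7 × 4.22 × 41.7 = 31623 J
Total: 3560 + 60559 + 31623 = 95742 J = 95.7 kJ

q = 95.7 kJ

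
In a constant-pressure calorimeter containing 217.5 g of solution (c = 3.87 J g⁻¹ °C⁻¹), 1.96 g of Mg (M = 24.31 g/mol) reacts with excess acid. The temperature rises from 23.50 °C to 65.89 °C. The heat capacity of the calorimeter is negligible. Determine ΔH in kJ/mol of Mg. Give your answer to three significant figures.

ΔH = -443 kJ/mol

|ΔT| = |65.89 − 23.50| = 42.39 °C
|q_surr| = (217.5 × 3.87) × 42.39 = 841.725 × 42.39 = 35680 J
n(Mg) = 1.96 / 24.31 = 0.08063 mol
Temperature rose, so q_rxn = −|q_surr| = -35.68 kJ
ΔH = q_rxn / n = -442.5 kJ/mol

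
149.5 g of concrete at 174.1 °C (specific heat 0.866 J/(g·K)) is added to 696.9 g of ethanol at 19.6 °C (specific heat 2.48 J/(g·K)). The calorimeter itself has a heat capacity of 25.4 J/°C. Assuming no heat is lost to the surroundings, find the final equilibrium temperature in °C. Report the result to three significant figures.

T_f = 30.2 °C

Heat lost by concrete = heat gained by ethanol + calorimeter.
(149.5)(0.866)(174.1 − T) = [(696.9)(2.48) + 25.4](T − 19.6)
129.467 (174.1 − T) = 1753.712 (T − 19.6)
22540 − 129.467 T = 1753.712 T − 34373
56913 = 1883.179 T
T = 30.22 °C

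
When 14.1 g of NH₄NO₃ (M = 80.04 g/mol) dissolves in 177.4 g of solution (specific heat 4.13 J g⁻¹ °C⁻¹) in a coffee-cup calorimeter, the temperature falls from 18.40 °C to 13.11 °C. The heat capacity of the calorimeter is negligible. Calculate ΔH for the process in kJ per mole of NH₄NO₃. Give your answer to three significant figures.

ΔH = 22.0 kJ/mol

|ΔT| = |13.11 − 18.40| = 5.29 °C
|q_surr| = (177.4 × 4.13) × 5.29 = 732.662 × 5.29 = 3876 J
n(NH₄NO₃) = 14.1 / 80.04 = 0.1762 mol
Temperature fell, so q_rxn = +|q_surr| = 3.876 kJ
ΔH = q_rxn / n = 22.00 kJ/mol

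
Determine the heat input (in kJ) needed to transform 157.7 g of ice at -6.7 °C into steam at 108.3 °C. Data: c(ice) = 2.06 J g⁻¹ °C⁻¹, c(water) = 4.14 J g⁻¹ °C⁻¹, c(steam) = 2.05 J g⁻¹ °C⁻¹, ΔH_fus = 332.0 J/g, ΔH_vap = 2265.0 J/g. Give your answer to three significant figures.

q1 (heat ice -6.7→0.0 °C): 157.7 × 2.06 × 6.7 = 2177 J
q2 (melt at 0 °C): 157.7 × 332.0 = 52356 J
q3 (heat water 0.0→100.0 °C): 157.7 × 4.14 × 100.0 = 65288 J
q4 (vaporize at 100 °C): 157.7 × 2265.0 = 357191 J
q5 (heat steam 100.0→108.3 °C): 157.7 × 2.05 × 8.3 = 2683 J
Total: 2177 + 52356 + 65288 + 357191 + 2683 = 479695 J = 480 kJ

q = 480 kJ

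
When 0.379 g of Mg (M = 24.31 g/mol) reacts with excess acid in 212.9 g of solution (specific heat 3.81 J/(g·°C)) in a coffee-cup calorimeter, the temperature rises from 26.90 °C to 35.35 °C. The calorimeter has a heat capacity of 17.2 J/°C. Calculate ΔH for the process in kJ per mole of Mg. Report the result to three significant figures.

|ΔT| = |35.35 − 26.90| = 8.45 °C
|q_surr| = (212.9 × 3.81 + 17.2) × 8.45 = 828.349 × 8.45 = 7000 J
n(Mg) = 0.379 / 24.31 = 0.01559 mol
Temperature rose, so q_rxn = −|q_surr| = -7.000 kJ
ΔH = q_rxn / n = -449.0 kJ/mol

ΔH = -449 kJ/mol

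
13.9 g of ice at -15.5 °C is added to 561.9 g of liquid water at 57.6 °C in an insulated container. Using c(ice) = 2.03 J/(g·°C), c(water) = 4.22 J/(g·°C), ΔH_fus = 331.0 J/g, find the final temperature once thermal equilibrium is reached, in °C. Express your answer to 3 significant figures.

Heat to bring ice to 0 °C and melt it: q₁ = 13.9×2.03×15.5 + 13.9×331.0 = 5038.3 J
Heat the water can supply cooling to 0 °C: 561.9×4.22×57.6 = 136582 J > q₁, so all ice melts.
Energy balance: 561.9×4.22×(57.6 − T) = 5038.3 + 13.9×4.22×(T − 0)
2371.218(57.6 − T) = 5038.3 + 58.658 T
136582 − 5038.3 = 2429.876 T
T = 131543.7 / 2429.876 = 54.14 °C

T_f = 54.1 °C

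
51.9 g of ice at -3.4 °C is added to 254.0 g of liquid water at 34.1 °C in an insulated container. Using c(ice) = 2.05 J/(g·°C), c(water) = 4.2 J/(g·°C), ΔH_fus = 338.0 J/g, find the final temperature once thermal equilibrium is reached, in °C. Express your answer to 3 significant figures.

Heat to bring ice to 0 °C and melt it: q₁ = 51.9×2.05×3.4 + 51.9×338.0 = 17904 J
Heat the water can supply cooling to 0 °C: 254.0×4.2×34.1 = 36377.9 J > q₁, so all ice melts.
Energy balance: 254.0×4.2×(34.1 − T) = 17904 + 51.9×4.2×(T − 0)
1066.8(34.1 − T) = 17904 + 217.98 T
36377.9 − 17904 = 1284.78 T
T = 18473.9 / 1284.78 = 14.38 °C

T_f = 14.4 °C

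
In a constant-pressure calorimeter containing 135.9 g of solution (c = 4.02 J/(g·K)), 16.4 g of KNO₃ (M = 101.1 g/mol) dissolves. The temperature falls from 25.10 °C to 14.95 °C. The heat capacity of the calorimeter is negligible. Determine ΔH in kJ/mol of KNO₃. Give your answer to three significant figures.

ΔH = 34.2 kJ/mol

|ΔT| = |14.95 − 25.10| = 10.15 °C
|q_surr| = (135.9 × 4.02) × 10.15 = 546.318 × 10.15 = 5545 J
n(KNO₃) = 16.4 / 101.1 = 0.1622 mol
Temperature fell, so q_rxn = +|q_surr| = 5.545 kJ
ΔH = q_rxn / n = 34.19 kJ/mol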